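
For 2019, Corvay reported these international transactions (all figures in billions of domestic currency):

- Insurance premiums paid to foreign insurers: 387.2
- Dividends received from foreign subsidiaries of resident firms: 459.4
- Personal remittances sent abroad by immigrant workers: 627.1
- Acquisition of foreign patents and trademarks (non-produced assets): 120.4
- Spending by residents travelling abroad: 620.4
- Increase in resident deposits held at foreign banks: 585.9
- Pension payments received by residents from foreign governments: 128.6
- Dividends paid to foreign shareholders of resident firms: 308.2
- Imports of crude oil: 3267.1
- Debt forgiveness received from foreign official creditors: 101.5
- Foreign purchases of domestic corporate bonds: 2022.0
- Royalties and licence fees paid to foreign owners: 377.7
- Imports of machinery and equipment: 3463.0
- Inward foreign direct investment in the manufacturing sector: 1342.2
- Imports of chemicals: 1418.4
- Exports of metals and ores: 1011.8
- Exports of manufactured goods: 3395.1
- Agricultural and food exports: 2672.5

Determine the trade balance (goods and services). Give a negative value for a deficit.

-2454.4

Goods: 3395.1 - 3267.1 - 1418.4 - 3463.0 + 1011.8 + 2672.5 = -1069.1
Services: -620.4 - 377.7 - 387.2 = -1385.3
Trade balance = -1069.1 + (-1385.3) = -2454.4
(Excluded from the trade balance — primary income: dividends received from foreign subsidiaries of resident firms 459.4, dividends paid to foreign shareholders of resident firms 308.2; secondary income: personal remittances sent abroad by immigrant workers 627.1, pension payments received by residents from foreign governments 128.6; capital account: acquisition of foreign patents and trademarks (non-produced assets) 120.4, debt forgiveness received from foreign official creditors 101.5; financial account: increase in resident deposits held at foreign banks 585.9, foreign purchases of domestic corporate bonds 2022.0, inward foreign direct investment in the manufacturing sector 1342.2.)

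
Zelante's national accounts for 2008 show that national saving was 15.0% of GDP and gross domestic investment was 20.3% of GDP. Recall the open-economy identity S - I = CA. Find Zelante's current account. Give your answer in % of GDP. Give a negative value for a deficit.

-5.3

CA = S - I = 15.0 - 20.3 = -5.3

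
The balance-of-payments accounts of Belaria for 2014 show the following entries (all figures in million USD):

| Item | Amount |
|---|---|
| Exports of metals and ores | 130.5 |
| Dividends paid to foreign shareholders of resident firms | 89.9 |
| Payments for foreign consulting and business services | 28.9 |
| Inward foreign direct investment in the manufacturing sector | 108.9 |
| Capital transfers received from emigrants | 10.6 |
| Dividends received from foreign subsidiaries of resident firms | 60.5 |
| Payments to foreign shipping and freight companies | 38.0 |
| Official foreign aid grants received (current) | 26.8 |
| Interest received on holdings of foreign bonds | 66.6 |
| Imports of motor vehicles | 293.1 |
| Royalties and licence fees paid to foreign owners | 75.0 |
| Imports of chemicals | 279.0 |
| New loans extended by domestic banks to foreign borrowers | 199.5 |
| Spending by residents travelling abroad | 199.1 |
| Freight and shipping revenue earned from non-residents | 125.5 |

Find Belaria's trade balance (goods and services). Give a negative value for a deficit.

-657.1

Goods: 130.5 - 293.1 - 279.0 = -441.6
Services: -38.0 - 199.1 + 125.5 - 75.0 - 28.9 = -215.5
Trade balance = -441.6 + (-215.5) = -657.1
(Excluded from the trade balance — primary income: dividends paid to foreign shareholders of resident firms 89.9, dividends received from foreign subsidiaries of resident firms 60.5, interest received on holdings of foreign bonds 66.6; financial account: inward foreign direct investment in the manufacturing sector 108.9, new loans extended by domestic banks to foreign borrowers 199.5; capital account: capital transfers received from emigrants 10.6; secondary income: official foreign aid grants received (current) 26.8.)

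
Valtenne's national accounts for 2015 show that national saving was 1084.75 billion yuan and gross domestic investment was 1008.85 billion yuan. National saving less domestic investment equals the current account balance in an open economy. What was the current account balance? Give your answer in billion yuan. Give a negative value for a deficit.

CA = S - I = 1084.75 - 1008.85 = 75.90

75.90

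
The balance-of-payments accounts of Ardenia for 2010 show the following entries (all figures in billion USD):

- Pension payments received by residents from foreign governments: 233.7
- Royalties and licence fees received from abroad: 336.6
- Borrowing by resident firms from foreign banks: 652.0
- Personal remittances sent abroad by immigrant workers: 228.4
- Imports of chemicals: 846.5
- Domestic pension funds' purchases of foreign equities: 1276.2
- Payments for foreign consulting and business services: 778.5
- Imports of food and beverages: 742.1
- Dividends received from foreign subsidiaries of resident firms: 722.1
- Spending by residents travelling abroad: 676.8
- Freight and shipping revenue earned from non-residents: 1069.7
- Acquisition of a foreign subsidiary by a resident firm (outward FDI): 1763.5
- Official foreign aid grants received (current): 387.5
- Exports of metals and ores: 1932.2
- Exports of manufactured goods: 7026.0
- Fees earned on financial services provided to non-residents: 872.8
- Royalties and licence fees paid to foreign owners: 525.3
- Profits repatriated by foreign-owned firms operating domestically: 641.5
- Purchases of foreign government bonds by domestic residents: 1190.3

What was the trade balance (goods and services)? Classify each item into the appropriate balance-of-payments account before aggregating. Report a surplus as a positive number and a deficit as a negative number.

Goods: 7026.0 - 846.5 - 742.1 + 1932.2 = 7369.6
Services: -525.3 - 778.5 + 336.6 - 676.8 + 872.8 + 1069.7 = 298.5
Trade balance = 7369.6 + 298.5 = 7668.1
(Excluded from the trade balance — secondary income: pension payments received by residents from foreign governments 233.7, personal remittances sent abroad by immigrant workers 228.4, official foreign aid grants received (current) 387.5; financial account: borrowing by resident firms from foreign banks 652.0, domestic pension funds' purchases of foreign equities 1276.2, acquisition of a foreign subsidiary by a resident firm (outward FDI) 1763.5, purchases of foreign government bonds by domestic residents 1190.3; primary income: dividends received from foreign subsidiaries of resident firms 722.1, profits repatriated by foreign-owned firms operating domestically 641.5.)

7668.1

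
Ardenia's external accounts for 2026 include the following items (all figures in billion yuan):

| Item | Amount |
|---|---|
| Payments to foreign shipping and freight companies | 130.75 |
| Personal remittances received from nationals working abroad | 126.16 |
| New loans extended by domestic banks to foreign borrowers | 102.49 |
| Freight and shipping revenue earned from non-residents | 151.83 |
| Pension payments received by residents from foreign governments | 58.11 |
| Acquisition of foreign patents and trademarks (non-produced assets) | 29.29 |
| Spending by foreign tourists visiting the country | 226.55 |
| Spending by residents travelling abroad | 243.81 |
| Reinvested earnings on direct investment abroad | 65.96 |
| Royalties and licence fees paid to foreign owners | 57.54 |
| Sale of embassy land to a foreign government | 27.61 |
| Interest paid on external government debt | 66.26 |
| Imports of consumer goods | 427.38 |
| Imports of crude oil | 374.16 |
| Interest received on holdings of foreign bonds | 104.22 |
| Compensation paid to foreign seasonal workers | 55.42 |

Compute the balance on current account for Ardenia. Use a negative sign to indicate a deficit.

Goods: -374.16 - 427.38 = -801.54
Services: -57.54 - 130.75 - 243.81 + 151.83 + 226.55 = -53.72
Primary income: 65.96 - 55.42 - 66.26 + 104.22 = 48.50
Secondary income: 126.16 + 58.11 = 184.27
Current account = (-801.54) + (-53.72) + 48.50 + 184.27 = -622.49
(Excluded from the current account — financial account: new loans extended by domestic banks to foreign borrowers 102.49; capital account: acquisition of foreign patents and trademarks (non-produced assets) 29.29, sale of embassy land to a foreign government 27.61.)

-622.49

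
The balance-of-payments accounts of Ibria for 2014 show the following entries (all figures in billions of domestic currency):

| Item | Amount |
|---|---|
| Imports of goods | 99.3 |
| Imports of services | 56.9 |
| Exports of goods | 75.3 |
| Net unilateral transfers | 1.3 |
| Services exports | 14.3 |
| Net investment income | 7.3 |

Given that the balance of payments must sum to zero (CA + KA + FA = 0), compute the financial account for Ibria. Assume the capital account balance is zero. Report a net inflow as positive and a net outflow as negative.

58.0

Goods balance = 75.3 - 99.3 = -24.0
Services balance = 14.3 - 56.9 = -42.6
Trade balance (goods + services) = -24.0 + (-42.6) = -66.6
Net primary income = 7.3
Net secondary income = 1.3
Current account = -66.6 + 7.3 + 1.3 = -58.0
Financial account = -(-58.0) = 58.0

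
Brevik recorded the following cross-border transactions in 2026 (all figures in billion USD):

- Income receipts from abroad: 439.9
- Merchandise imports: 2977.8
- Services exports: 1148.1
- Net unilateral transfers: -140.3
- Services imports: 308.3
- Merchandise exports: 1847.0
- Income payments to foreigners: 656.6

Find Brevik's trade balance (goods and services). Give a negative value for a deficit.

-291.0

Goods balance = 1847.0 - 2977.8 = -1130.8
Services balance = 1148.1 - 308.3 = 839.8
Trade balance (goods + services) = -1130.8 + 839.8 = -291.0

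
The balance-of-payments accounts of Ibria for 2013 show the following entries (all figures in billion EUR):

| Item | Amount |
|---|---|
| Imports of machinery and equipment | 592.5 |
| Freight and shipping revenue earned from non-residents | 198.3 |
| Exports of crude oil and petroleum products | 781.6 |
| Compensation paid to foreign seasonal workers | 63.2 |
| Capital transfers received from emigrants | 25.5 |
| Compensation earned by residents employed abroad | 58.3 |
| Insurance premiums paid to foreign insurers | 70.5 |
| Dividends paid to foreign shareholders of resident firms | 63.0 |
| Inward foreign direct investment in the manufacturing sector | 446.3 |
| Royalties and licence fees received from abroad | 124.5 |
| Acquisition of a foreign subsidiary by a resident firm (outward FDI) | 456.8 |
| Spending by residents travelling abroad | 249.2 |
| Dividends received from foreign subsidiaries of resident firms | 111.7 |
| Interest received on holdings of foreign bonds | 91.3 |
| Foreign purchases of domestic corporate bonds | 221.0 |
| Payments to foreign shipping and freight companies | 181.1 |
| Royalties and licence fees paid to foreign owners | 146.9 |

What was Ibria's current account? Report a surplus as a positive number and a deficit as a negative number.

-0.7

Goods: -592.5 + 781.6 = 189.1
Services: -181.1 + 198.3 - 249.2 - 146.9 + 124.5 - 70.5 = -324.9
Primary income: -63.2 - 63.0 + 58.3 + 111.7 + 91.3 = 135.1
Current account = 189.1 + (-324.9) + 135.1 = -0.7
(Excluded from the current account — capital account: capital transfers received from emigrants 25.5; financial account: inward foreign direct investment in the manufacturing sector 446.3, acquisition of a foreign subsidiary by a resident firm (outward FDI) 456.8, foreign purchases of domestic corporate bonds 221.0.)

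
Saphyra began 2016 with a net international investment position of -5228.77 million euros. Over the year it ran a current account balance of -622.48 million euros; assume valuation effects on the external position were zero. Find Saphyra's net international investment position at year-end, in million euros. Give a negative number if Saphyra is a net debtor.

-5851.25

With no valuation effects, change in NIIP = current account = -622.48
End-of-year NIIP = -5228.77 + (-622.48) = -5851.25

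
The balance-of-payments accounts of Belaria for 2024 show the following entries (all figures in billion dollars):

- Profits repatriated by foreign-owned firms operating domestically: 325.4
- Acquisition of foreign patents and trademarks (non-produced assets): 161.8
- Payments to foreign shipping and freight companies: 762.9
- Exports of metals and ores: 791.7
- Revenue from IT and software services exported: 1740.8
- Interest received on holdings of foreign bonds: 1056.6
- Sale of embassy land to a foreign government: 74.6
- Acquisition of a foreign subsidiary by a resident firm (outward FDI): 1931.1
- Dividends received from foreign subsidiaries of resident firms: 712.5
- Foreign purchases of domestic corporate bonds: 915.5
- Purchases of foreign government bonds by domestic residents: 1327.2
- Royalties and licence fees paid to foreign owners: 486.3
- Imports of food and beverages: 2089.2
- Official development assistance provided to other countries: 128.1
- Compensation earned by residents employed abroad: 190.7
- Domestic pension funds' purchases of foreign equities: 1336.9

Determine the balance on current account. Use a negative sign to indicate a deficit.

700.4

Goods: -2089.2 + 791.7 = -1297.5
Services: -762.9 - 486.3 + 1740.8 = 491.6
Primary income: 190.7 - 325.4 + 1056.6 + 712.5 = 1634.4
Secondary income: -128.1
Current account = (-1297.5) + 491.6 + 1634.4 + (-128.1) = 700.4
(Excluded from the current account — capital account: acquisition of foreign patents and trademarks (non-produced assets) 161.8, sale of embassy land to a foreign government 74.6; financial account: acquisition of a foreign subsidiary by a resident firm (outward FDI) 1931.1, foreign purchases of domestic corporate bonds 915.5, purchases of foreign government bonds by domestic residents 1327.2, domestic pension funds' purchases of foreign equities 1336.9.)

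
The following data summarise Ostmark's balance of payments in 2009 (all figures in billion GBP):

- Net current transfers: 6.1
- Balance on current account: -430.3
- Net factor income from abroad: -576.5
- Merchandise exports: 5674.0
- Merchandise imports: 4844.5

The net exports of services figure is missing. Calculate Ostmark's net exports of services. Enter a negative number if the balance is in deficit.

Current account = goods balance + services balance + net primary income + net secondary income
Sum of the known components = 259.1
Net exports of services = CA - (known components) = -430.3 - 259.1 = -689.4

-689.4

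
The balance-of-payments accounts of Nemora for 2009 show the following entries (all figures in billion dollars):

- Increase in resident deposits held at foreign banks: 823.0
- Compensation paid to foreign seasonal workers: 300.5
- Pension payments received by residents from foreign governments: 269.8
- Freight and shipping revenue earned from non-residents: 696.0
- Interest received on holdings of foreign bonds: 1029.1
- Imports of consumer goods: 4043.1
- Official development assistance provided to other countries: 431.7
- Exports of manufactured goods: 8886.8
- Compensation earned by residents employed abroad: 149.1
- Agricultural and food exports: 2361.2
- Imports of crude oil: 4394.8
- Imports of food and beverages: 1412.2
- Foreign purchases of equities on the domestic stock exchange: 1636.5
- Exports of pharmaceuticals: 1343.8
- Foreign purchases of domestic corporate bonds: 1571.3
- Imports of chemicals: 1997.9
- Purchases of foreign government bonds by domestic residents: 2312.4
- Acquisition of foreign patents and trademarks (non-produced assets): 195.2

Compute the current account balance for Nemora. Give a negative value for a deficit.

2155.6

Goods: -4043.1 - 4394.8 + 8886.8 + 1343.8 - 1412.2 - 1997.9 + 2361.2 = 743.8
Services: 696.0
Primary income: 1029.1 - 300.5 + 149.1 = 877.7
Secondary income: -431.7 + 269.8 = -161.9
Current account = 743.8 + 696.0 + 877.7 + (-161.9) = 2155.6
(Excluded from the current account — financial account: increase in resident deposits held at foreign banks 823.0, foreign purchases of equities on the domestic stock exchange 1636.5, foreign purchases of domestic corporate bonds 1571.3, purchases of foreign government bonds by domestic residents 2312.4; capital account: acquisition of foreign patents and trademarks (non-produced assets) 195.2.)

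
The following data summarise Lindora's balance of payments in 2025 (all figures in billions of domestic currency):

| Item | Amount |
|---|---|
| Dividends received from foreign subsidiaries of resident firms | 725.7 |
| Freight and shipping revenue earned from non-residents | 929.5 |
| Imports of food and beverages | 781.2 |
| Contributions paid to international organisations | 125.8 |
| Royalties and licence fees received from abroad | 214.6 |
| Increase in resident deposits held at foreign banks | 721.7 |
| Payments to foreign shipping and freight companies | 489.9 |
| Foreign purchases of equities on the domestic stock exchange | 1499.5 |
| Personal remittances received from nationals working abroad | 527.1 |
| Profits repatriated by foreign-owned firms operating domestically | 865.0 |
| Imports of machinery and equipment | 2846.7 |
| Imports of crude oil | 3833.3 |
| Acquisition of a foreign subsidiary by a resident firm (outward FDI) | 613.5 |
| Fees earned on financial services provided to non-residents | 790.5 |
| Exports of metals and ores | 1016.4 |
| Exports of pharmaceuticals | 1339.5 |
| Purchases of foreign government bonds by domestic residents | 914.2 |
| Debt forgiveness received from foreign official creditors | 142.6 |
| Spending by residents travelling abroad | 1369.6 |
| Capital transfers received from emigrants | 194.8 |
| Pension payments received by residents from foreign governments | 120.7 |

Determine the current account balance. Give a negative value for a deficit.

-4647.5

Goods: -2846.7 + 1016.4 - 781.2 + 1339.5 - 3833.3 = -5105.3
Services: -489.9 - 1369.6 + 929.5 + 214.6 + 790.5 = 75.1
Primary income: -865.0 + 725.7 = -139.3
Secondary income: 527.1 - 125.8 + 120.7 = 522.0
Current account = (-5105.3) + 75.1 + (-139.3) + 522.0 = -4647.5
(Excluded from the current account — financial account: increase in resident deposits held at foreign banks 721.7, foreign purchases of equities on the domestic stock exchange 1499.5, acquisition of a foreign subsidiary by a resident firm (outward FDI) 613.5, purchases of foreign government bonds by domestic residents 914.2; capital account: debt forgiveness received from foreign official creditors 142.6, capital transfers received from emigrants 194.8.)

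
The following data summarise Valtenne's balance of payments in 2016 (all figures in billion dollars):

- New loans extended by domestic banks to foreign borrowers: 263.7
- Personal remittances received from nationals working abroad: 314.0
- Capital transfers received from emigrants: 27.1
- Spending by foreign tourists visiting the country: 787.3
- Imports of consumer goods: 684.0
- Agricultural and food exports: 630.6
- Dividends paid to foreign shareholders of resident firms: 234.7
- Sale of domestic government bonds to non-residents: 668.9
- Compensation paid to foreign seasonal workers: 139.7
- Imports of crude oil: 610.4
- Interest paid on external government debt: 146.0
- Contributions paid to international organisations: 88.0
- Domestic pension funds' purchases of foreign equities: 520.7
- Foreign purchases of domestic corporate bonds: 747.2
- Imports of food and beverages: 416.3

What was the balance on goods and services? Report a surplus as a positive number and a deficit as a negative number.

-292.8

Goods: 630.6 - 684.0 - 610.4 - 416.3 = -1080.1
Services: 787.3
Trade balance = -1080.1 + 787.3 = -292.8
(Excluded from the trade balance — financial account: new loans extended by domestic banks to foreign borrowers 263.7, sale of domestic government bonds to non-residents 668.9, domestic pension funds' purchases of foreign equities 520.7, foreign purchases of domestic corporate bonds 747.2; secondary income: personal remittances received from nationals working abroad 314.0, contributions paid to international organisations 88.0; capital account: capital transfers received from emigrants 27.1; primary income: dividends paid to foreign shareholders of resident firms 234.7, compensation paid to foreign seasonal workers 139.7, interest paid on external government debt 146.0.)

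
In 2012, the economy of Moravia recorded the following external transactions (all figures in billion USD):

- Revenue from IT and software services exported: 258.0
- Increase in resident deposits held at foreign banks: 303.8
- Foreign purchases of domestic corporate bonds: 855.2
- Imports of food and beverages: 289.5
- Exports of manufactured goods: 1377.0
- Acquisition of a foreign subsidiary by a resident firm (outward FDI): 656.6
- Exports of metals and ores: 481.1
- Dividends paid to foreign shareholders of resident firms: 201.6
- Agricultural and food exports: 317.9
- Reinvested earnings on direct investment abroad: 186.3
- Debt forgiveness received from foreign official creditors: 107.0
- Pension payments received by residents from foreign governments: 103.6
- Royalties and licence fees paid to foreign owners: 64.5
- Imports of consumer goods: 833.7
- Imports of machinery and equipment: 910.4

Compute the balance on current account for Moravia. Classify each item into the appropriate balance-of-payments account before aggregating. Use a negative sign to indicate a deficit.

Goods: -910.4 + 481.1 - 833.7 - 289.5 + 317.9 + 1377.0 = 142.4
Services: 258.0 - 64.5 = 193.5
Primary income: 186.3 - 201.6 = -15.3
Secondary income: 103.6
Current account = 142.4 + 193.5 + (-15.3) + 103.6 = 424.2
(Excluded from the current account — financial account: increase in resident deposits held at foreign banks 303.8, foreign purchases of domestic corporate bonds 855.2, acquisition of a foreign subsidiary by a resident firm (outward FDI) 656.6; capital account: debt forgiveness received from foreign official creditors 107.0.)

424.2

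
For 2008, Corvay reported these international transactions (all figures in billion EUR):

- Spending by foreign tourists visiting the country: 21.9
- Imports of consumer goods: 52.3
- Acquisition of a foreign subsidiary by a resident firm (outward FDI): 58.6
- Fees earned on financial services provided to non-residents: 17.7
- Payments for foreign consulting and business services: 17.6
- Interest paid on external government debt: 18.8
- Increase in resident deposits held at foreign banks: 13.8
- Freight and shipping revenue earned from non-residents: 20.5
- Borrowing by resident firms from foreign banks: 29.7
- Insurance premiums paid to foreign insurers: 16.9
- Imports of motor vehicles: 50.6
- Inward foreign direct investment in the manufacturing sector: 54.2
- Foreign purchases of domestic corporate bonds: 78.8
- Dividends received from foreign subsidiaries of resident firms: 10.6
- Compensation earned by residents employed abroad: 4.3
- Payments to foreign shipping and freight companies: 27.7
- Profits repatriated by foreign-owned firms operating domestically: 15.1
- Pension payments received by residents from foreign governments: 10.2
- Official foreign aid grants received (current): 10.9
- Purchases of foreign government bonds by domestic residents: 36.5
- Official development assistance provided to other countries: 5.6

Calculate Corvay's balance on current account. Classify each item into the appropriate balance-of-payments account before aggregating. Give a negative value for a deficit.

Goods: -50.6 - 52.3 = -102.9
Services: -16.9 - 27.7 + 21.9 + 20.5 + 17.7 - 17.6 = -2.1
Primary income: 4.3 - 15.1 - 18.8 + 10.6 = -19.0
Secondary income: -5.6 + 10.9 + 10.2 = 15.5
Current account = (-102.9) + (-2.1) + (-19.0) + 15.5 = -108.5
(Excluded from the current account — financial account: acquisition of a foreign subsidiary by a resident firm (outward FDI) 58.6, increase in resident deposits held at foreign banks 13.8, borrowing by resident firms from foreign banks 29.7, inward foreign direct investment in the manufacturing sector 54.2, foreign purchases of domestic corporate bonds 78.8, purchases of foreign government bonds by domestic residents 36.5.)

-108.5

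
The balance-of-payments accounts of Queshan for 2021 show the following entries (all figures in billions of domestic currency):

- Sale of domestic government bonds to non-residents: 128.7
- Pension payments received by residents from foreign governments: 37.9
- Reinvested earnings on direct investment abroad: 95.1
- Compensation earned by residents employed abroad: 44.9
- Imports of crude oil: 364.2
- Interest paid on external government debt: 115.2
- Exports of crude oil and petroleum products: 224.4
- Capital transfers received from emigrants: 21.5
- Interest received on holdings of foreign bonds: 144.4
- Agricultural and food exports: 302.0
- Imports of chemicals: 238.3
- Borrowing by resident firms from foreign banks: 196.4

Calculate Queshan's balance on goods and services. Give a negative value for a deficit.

Goods: -238.3 + 224.4 - 364.2 + 302.0 = -76.1
Trade balance = -76.1 + 0.0 = -76.1
(Excluded from the trade balance — financial account: sale of domestic government bonds to non-residents 128.7, borrowing by resident firms from foreign banks 196.4; secondary income: pension payments received by residents from foreign governments 37.9; primary income: reinvested earnings on direct investment abroad 95.1, compensation earned by residents employed abroad 44.9, interest paid on external government debt 115.2, interest received on holdings of foreign bonds 144.4; capital account: capital transfers received from emigrants 21.5.)

-76.1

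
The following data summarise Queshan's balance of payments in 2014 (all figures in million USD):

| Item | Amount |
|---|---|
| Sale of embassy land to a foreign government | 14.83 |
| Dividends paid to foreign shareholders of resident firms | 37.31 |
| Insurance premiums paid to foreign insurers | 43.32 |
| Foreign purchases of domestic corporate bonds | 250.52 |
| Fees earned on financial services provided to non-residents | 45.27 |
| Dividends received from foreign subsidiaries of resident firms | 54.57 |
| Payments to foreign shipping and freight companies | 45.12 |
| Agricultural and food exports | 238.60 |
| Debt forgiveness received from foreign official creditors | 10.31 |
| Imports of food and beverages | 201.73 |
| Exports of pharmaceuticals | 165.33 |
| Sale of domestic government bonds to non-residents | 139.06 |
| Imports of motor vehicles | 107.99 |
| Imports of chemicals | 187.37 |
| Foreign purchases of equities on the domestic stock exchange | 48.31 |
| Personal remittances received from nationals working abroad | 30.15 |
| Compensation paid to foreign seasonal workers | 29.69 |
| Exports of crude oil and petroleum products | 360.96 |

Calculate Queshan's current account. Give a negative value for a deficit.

Goods: 360.96 - 201.73 - 107.99 + 165.33 - 187.37 + 238.60 = 267.80
Services: -43.32 - 45.12 + 45.27 = -43.17
Primary income: -37.31 + 54.57 - 29.69 = -12.43
Secondary income: 30.15
Current account = 267.80 + (-43.17) + (-12.43) + 30.15 = 242.35
(Excluded from the current account — capital account: sale of embassy land to a foreign government 14.83, debt forgiveness received from foreign official creditors 10.31; financial account: foreign purchases of domestic corporate bonds 250.52, sale of domestic government bonds to non-residents 139.06, foreign purchases of equities on the domestic stock exchange 48.31.)

242.35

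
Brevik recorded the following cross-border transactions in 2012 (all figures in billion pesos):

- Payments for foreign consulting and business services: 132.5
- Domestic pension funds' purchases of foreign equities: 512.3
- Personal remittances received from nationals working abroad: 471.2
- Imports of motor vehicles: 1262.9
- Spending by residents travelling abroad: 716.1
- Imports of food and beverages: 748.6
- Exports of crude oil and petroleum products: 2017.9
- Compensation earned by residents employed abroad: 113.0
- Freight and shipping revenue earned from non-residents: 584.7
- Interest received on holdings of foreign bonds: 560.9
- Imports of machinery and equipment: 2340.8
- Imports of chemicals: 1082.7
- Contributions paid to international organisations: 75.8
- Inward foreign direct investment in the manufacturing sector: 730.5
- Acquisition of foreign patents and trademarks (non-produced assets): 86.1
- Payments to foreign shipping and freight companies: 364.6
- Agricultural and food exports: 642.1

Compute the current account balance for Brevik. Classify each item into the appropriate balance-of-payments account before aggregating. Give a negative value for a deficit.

Goods: 2017.9 - 748.6 - 2340.8 - 1082.7 - 1262.9 + 642.1 = -2775.0
Services: -364.6 + 584.7 - 716.1 - 132.5 = -628.5
Primary income: 560.9 + 113.0 = 673.9
Secondary income: 471.2 - 75.8 = 395.4
Current account = (-2775.0) + (-628.5) + 673.9 + 395.4 = -2334.2
(Excluded from the current account — financial account: domestic pension funds' purchases of foreign equities 512.3, inward foreign direct investment in the manufacturing sector 730.5; capital account: acquisition of foreign patents and trademarks (non-produced assets) 86.1.)

-2334.2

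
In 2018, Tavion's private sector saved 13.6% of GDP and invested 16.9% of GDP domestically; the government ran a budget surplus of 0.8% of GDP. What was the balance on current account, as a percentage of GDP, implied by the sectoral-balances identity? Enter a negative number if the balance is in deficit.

-2.5

By the sectoral-balances identity, CA = (S_private - I) + (T - G).
Private balance = 13.6 - 16.9 = -3.3
Government balance (T - G) = 0.8
CA = -3.3 + 0.8 = -2.5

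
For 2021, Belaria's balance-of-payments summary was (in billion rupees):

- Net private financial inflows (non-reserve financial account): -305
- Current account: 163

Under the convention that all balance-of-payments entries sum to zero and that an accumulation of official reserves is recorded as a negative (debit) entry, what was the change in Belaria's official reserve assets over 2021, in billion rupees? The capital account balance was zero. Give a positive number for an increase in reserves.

-142

Official reserve transactions balance = -(163 + (-305)) = 142
An accumulation of reserves is recorded as a debit (negative entry), so the change in the stock of reserves is the negative of that balance.
Change in official reserves = -(142) = -142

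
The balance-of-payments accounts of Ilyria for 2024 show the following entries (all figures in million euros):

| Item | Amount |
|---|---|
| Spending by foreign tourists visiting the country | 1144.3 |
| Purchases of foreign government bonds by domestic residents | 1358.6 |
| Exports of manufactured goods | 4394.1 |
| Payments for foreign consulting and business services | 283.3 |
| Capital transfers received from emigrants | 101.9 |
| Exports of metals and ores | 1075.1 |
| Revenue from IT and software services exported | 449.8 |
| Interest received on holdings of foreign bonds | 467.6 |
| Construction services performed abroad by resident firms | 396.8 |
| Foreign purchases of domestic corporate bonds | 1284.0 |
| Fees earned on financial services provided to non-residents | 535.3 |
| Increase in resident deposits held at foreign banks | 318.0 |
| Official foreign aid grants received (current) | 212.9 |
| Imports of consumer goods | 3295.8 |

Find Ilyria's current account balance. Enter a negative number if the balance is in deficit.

5096.8

Goods: 4394.1 - 3295.8 + 1075.1 = 2173.4
Services: 449.8 + 1144.3 + 535.3 + 396.8 - 283.3 = 2242.9
Primary income: 467.6
Secondary income: 212.9
Current account = 2173.4 + 2242.9 + 467.6 + 212.9 = 5096.8
(Excluded from the current account — financial account: purchases of foreign government bonds by domestic residents 1358.6, foreign purchases of domestic corporate bonds 1284.0, increase in resident deposits held at foreign banks 318.0; capital account: capital transfers received from emigrants 101.9.)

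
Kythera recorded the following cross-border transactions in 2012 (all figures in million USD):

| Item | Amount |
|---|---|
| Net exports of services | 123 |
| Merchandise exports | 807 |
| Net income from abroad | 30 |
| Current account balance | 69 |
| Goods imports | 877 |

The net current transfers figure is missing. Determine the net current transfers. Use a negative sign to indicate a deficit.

-14

Current account = goods balance + services balance + net primary income + net secondary income
Sum of the known components = 83
Net current transfers = CA - (known components) = 69 - 83 = -14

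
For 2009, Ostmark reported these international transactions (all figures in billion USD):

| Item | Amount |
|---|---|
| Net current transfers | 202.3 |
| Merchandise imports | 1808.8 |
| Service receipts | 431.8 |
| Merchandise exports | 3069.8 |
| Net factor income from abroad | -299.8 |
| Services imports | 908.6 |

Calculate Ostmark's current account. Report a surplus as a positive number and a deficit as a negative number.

686.7

Goods balance = 3069.8 - 1808.8 = 1261.0
Services balance = 431.8 - 908.6 = -476.8
Trade balance (goods + services) = 1261.0 + (-476.8) = 784.2
Net primary income = -299.8
Net secondary income = 202.3
Current account = 784.2 + (-299.8) + 202.3 = 686.7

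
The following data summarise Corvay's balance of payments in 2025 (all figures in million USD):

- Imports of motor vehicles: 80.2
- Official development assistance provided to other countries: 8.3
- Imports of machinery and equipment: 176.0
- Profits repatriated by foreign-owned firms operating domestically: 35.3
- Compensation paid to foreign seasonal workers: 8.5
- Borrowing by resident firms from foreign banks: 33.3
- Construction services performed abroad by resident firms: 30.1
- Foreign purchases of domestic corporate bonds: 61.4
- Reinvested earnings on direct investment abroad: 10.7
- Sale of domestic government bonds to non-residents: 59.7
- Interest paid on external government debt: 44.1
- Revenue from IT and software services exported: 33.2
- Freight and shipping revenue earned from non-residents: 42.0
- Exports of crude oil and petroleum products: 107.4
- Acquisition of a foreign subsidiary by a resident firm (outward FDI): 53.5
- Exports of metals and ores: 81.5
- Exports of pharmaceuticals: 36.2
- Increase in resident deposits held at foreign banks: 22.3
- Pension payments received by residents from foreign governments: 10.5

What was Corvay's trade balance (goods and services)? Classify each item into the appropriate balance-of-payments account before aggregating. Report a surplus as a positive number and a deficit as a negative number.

Goods: -176.0 + 107.4 - 80.2 + 81.5 + 36.2 = -31.1
Services: 42.0 + 30.1 + 33.2 = 105.3
Trade balance = -31.1 + 105.3 = 74.2
(Excluded from the trade balance — secondary income: official development assistance provided to other countries 8.3, pension payments received by residents from foreign governments 10.5; primary income: profits repatriated by foreign-owned firms operating domestically 35.3, compensation paid to foreign seasonal workers 8.5, reinvested earnings on direct investment abroad 10.7, interest paid on external government debt 44.1; financial account: borrowing by resident firms from foreign banks 33.3, foreign purchases of domestic corporate bonds 61.4, sale of domestic government bonds to non-residents 59.7, acquisition of a foreign subsidiary by a resident firm (outward FDI) 53.5, increase in resident deposits held at foreign banks 22.3.)

74.2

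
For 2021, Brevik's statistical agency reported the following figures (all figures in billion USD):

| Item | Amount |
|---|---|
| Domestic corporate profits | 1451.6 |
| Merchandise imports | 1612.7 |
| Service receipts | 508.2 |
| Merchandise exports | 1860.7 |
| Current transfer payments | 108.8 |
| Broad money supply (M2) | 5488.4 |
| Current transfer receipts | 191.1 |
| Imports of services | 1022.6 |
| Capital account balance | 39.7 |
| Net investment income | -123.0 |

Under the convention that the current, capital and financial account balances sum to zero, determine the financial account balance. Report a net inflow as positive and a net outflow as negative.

Goods balance = 1860.7 - 1612.7 = 248.0
Services balance = 508.2 - 1022.6 = -514.4
Trade balance (goods + services) = 248.0 + (-514.4) = -266.4
Net primary income = -123.0
Net secondary income = 191.1 - 108.8 = 82.3
Current account = -266.4 + (-123.0) + 82.3 = -307.1
Financial account = -(-307.1 + 39.7) = 267.4

267.4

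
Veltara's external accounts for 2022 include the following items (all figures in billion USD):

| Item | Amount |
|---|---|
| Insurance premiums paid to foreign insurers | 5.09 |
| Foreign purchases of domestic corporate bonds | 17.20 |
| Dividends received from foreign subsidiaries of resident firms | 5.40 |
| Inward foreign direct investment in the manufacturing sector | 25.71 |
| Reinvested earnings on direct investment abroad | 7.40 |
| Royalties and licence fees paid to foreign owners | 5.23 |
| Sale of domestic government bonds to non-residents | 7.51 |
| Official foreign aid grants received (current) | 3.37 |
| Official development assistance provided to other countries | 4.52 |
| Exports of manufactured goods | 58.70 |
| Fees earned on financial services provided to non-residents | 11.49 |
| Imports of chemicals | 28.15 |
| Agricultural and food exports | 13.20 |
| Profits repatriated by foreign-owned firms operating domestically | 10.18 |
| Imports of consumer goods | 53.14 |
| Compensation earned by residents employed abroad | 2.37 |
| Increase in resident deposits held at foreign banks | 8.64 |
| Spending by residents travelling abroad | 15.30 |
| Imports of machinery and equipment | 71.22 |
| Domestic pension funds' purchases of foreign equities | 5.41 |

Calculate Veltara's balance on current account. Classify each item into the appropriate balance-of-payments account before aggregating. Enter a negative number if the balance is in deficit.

Goods: -53.14 + 13.20 - 28.15 - 71.22 + 58.70 = -80.61
Services: -5.09 - 5.23 - 15.30 + 11.49 = -14.13
Primary income: 7.40 - 10.18 + 5.40 + 2.37 = 4.99
Secondary income: 3.37 - 4.52 = -1.15
Current account = (-80.61) + (-14.13) + 4.99 + (-1.15) = -90.90
(Excluded from the current account — financial account: foreign purchases of domestic corporate bonds 17.20, inward foreign direct investment in the manufacturing sector 25.71, sale of domestic government bonds to non-residents 7.51, increase in resident deposits held at foreign banks 8.64, domestic pension funds' purchases of foreign equities 5.41.)

-90.90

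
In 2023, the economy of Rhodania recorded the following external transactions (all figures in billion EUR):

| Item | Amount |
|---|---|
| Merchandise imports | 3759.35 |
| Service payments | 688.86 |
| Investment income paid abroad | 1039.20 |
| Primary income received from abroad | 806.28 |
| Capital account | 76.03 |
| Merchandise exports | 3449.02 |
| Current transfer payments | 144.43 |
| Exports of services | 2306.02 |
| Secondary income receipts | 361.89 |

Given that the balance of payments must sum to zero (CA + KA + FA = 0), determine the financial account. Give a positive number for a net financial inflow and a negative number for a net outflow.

-1367.40

Goods balance = 3449.02 - 3759.35 = -310.33
Services balance = 2306.02 - 688.86 = 1617.16
Trade balance (goods + services) = -310.33 + 1617.16 = 1306.83
Net primary income = 806.28 - 1039.20 = -232.92
Net secondary income = 361.89 - 144.43 = 217.46
Current account = 1306.83 + (-232.92) + 217.46 = 1291.37
Financial account = -(1291.37 + 76.03) = -1367.40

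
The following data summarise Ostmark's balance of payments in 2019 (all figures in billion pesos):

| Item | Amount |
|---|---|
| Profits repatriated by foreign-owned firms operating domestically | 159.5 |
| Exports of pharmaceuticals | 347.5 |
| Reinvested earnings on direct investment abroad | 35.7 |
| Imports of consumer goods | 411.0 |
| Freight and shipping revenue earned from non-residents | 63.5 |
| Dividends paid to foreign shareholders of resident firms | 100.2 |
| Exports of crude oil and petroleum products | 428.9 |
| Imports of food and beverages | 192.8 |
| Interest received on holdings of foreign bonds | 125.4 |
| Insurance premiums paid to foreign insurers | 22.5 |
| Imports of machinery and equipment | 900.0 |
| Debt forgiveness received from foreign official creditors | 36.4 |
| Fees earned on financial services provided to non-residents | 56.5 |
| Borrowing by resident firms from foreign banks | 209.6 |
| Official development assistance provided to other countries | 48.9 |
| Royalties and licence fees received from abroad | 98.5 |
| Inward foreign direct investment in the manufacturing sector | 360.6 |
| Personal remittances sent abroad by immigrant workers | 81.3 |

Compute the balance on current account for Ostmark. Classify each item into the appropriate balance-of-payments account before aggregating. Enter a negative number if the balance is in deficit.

-760.2

Goods: 428.9 - 411.0 - 192.8 + 347.5 - 900.0 = -727.4
Services: -22.5 + 56.5 + 98.5 + 63.5 = 196.0
Primary income: 125.4 + 35.7 - 100.2 - 159.5 = -98.6
Secondary income: -81.3 - 48.9 = -130.2
Current account = (-727.4) + 196.0 + (-98.6) + (-130.2) = -760.2
(Excluded from the current account — capital account: debt forgiveness received from foreign official creditors 36.4; financial account: borrowing by resident firms from foreign banks 209.6, inward foreign direct investment in the manufacturing sector 360.6.)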